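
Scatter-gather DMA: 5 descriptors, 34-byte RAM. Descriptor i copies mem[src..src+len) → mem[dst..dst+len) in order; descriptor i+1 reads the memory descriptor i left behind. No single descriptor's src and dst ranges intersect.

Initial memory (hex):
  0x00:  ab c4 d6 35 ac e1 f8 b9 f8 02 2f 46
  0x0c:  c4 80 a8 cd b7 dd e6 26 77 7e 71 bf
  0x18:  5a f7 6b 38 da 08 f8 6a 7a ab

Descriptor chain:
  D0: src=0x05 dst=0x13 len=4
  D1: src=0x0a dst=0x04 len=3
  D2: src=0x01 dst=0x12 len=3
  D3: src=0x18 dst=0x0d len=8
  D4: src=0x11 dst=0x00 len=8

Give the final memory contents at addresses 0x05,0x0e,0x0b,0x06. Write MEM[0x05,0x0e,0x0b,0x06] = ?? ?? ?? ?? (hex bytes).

D0: mem[0x13..0x16] <- [e1 f8 b9 f8]
D1: mem[0x04..0x06] <- [2f 46 c4]
D2: mem[0x12..0x14] <- [c4 d6 35]
D3: mem[0x0d..0x14] <- [5a f7 6b 38 da 08 f8 6a]
D4: mem[0x00..0x07] <- [da 08 f8 6a b9 f8 bf 5a]
query mem[0x05]=0xf8, mem[0x0e]=0xf7, mem[0x0b]=0x46, mem[0x06]=0xbf

MEM[0x05,0x0e,0x0b,0x06] = f8 f7 46 bf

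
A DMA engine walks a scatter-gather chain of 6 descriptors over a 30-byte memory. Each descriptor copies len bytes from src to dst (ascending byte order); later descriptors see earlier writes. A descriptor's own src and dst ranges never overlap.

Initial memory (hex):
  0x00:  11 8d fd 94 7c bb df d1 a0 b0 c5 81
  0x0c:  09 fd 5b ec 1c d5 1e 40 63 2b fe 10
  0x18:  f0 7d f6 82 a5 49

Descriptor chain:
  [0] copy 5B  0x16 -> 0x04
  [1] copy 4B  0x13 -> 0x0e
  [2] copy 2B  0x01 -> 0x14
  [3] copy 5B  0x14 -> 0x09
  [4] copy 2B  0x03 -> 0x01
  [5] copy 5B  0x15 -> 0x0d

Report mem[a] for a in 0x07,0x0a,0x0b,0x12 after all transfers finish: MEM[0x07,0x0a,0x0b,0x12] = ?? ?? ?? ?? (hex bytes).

MEM[0x07,0x0a,0x0b,0x12] = 7d fd fe 1e

[0] 0x16->0x04 len=5 : fe 10 f0 7d f6
[1] 0x13->0x0e len=4 : 40 63 2b fe
[2] 0x01->0x14 len=2 : 8d fd
[3] 0x14->0x09 len=5 : 8d fd fe 10 f0
[4] 0x03->0x01 len=2 : 94 fe
[5] 0x15->0x0d len=5 : fd fe 10 f0 7d
query mem[0x07]=0x7d, mem[0x0a]=0xfd, mem[0x0b]=0xfe, mem[0x12]=0x1e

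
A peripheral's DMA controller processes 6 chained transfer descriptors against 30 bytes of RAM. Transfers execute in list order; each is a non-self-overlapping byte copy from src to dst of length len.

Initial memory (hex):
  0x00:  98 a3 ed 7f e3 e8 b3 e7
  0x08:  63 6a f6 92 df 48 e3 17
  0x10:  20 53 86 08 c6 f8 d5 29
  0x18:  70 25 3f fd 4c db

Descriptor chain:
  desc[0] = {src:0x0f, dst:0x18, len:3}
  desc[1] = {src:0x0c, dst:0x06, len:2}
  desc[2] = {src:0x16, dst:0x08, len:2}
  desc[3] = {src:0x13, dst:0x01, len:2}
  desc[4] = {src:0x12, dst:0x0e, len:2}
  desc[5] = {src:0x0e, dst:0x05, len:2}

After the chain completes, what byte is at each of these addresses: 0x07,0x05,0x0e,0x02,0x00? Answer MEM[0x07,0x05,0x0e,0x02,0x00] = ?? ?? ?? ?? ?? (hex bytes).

MEM[0x07,0x05,0x0e,0x02,0x00] = 48 86 86 c6 98

D0: mem[0x18..0x1a] <- [17 20 53]
D1: mem[0x06..0x07] <- [df 48]
D2: mem[0x08..0x09] <- [d5 29]
D3: mem[0x01..0x02] <- [08 c6]
D4: mem[0x0e..0x0f] <- [86 08]
D5: mem[0x05..0x06] <- [86 08]
query mem[0x07]=0x48, mem[0x05]=0x86, mem[0x0e]=0x86, mem[0x02]=0xc6, mem[0x00]=0x98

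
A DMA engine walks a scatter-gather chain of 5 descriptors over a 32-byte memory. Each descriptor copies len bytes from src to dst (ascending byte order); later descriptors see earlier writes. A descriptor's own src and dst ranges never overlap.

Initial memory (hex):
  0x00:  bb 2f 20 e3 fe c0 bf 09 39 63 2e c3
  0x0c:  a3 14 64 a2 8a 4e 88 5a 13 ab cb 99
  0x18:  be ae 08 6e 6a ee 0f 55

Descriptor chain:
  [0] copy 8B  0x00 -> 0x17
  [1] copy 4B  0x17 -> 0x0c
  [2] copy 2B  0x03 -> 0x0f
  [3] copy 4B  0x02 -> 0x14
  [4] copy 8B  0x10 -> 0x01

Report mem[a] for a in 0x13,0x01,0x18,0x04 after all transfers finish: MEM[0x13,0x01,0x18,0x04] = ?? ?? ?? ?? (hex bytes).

MEM[0x13,0x01,0x18,0x04] = 5a fe 2f 5a

  after D0: wrote 8B at 0x17 = bb2f20e3fec0bf09
  after D1: wrote 4B at 0x0c = bb2f20e3
  after D2: wrote 2B at 0x0f = e3fe
  after D3: wrote 4B at 0x14 = 20e3fec0
  after D4: wrote 8B at 0x01 = fe4e885a20e3fec0
query mem[0x13]=0x5a, mem[0x01]=0xfe, mem[0x18]=0x2f, mem[0x04]=0x5a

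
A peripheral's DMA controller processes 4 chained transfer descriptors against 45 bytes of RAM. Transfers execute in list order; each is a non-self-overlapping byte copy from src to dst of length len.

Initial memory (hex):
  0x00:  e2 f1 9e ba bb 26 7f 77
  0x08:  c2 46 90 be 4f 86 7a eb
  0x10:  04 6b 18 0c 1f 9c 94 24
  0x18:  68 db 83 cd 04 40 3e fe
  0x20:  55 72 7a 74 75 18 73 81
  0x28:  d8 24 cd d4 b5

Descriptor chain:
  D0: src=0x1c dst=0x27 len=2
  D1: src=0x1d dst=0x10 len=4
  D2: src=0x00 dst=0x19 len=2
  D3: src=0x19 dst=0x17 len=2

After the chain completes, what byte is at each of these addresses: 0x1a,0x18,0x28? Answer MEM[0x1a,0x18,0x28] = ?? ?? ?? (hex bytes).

MEM[0x1a,0x18,0x28] = f1 f1 40

D0: mem[0x27..0x28] <- [04 40]
D1: mem[0x10..0x13] <- [40 3e fe 55]
D2: mem[0x19..0x1a] <- [e2 f1]
D3: mem[0x17..0x18] <- [e2 f1]
query mem[0x1a]=0xf1, mem[0x18]=0xf1, mem[0x28]=0x40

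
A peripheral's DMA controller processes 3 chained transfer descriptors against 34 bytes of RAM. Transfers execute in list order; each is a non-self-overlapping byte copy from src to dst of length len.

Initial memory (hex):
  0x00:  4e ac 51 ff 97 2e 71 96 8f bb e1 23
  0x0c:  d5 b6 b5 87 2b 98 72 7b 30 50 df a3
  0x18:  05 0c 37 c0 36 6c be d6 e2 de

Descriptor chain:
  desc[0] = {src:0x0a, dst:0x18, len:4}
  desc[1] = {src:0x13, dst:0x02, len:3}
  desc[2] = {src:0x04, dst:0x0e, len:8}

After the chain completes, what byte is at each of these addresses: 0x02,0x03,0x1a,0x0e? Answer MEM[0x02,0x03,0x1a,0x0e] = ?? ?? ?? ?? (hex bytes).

  after D0: wrote 4B at 0x18 = e123d5b6
  after D1: wrote 3B at 0x02 = 7b3050
  after D2: wrote 8B at 0x0e = 502e71968fbbe123
query mem[0x02]=0x7b, mem[0x03]=0x30, mem[0x1a]=0xd5, mem[0x0e]=0x50

MEM[0x02,0x03,0x1a,0x0e] = 7b 30 d5 50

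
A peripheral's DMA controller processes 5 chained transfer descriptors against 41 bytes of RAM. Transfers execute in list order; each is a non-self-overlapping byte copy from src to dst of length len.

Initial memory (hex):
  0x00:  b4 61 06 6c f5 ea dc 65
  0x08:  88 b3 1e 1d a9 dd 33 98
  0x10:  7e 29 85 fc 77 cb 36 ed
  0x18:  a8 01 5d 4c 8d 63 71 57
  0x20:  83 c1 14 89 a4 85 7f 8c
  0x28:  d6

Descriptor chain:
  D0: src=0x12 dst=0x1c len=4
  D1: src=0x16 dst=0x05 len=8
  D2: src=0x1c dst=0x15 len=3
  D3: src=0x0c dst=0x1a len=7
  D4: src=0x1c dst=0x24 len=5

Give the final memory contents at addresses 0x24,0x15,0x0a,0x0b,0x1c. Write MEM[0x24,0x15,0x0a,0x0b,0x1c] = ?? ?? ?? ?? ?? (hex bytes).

MEM[0x24,0x15,0x0a,0x0b,0x1c] = 33 85 4c 85 33

[0] 0x12->0x1c len=4 : 85 fc 77 cb
[1] 0x16->0x05 len=8 : 36 ed a8 01 5d 4c 85 fc
[2] 0x1c->0x15 len=3 : 85 fc 77
[3] 0x0c->0x1a len=7 : fc dd 33 98 7e 29 85
[4] 0x1c->0x24 len=5 : 33 98 7e 29 85
query mem[0x24]=0x33, mem[0x15]=0x85, mem[0x0a]=0x4c, mem[0x0b]=0x85, mem[0x1c]=0x33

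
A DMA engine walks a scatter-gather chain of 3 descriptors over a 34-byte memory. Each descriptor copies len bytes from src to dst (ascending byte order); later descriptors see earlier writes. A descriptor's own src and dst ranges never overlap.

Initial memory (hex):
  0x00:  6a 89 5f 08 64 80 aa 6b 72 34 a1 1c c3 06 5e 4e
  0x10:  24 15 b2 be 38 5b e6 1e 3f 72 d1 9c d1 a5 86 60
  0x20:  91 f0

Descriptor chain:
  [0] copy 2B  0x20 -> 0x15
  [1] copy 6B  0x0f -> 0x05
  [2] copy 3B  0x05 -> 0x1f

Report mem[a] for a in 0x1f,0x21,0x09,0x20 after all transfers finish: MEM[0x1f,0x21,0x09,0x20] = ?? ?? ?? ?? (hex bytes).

  after D0: wrote 2B at 0x15 = 91f0
  after D1: wrote 6B at 0x05 = 4e2415b2be38
  after D2: wrote 3B at 0x1f = 4e2415
query mem[0x1f]=0x4e, mem[0x21]=0x15, mem[0x09]=0xbe, mem[0x20]=0x24

MEM[0x1f,0x21,0x09,0x20] = 4e 15 be 24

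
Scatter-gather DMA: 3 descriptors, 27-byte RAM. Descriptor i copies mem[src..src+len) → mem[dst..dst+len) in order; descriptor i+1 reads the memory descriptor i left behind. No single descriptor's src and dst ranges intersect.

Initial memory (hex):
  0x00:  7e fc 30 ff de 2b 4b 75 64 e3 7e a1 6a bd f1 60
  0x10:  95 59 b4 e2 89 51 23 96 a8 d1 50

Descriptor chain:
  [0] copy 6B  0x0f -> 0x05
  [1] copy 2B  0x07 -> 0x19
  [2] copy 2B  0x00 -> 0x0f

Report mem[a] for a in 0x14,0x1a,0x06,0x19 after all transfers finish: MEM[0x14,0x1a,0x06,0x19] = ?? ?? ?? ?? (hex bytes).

[0] 0x0f->0x05 len=6 : 60 95 59 b4 e2 89
[1] 0x07->0x19 len=2 : 59 b4
[2] 0x00->0x0f len=2 : 7e fc
query mem[0x14]=0x89, mem[0x1a]=0xb4, mem[0x06]=0x95, mem[0x19]=0x59

MEM[0x14,0x1a,0x06,0x19] = 89 b4 95 59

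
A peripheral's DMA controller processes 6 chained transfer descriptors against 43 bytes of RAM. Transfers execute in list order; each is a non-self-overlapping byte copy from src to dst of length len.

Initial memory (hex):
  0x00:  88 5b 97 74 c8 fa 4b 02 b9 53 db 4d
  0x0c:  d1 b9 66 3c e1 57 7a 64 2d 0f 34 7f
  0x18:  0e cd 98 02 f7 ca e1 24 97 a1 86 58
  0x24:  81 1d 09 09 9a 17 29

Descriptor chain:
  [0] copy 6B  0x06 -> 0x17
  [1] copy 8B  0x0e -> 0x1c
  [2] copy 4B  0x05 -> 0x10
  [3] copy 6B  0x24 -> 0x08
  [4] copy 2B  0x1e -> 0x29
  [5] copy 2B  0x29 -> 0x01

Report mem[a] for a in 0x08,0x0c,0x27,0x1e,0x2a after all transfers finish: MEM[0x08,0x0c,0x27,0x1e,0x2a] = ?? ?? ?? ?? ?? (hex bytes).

MEM[0x08,0x0c,0x27,0x1e,0x2a] = 81 9a 09 e1 57

#0 dst[0x17+6] := {0x4b,0x02,0xb9,0x53,0xdb,0x4d}
#1 dst[0x1c+8] := {0x66,0x3c,0xe1,0x57,0x7a,0x64,0x2d,0x0f}
#2 dst[0x10+4] := {0xfa,0x4b,0x02,0xb9}
#3 dst[0x08+6] := {0x81,0x1d,0x09,0x09,0x9a,0x17}
#4 dst[0x29+2] := {0xe1,0x57}
#5 dst[0x01+2] := {0xe1,0x57}
query mem[0x08]=0x81, mem[0x0c]=0x9a, mem[0x27]=0x09, mem[0x1e]=0xe1, mem[0x2a]=0x57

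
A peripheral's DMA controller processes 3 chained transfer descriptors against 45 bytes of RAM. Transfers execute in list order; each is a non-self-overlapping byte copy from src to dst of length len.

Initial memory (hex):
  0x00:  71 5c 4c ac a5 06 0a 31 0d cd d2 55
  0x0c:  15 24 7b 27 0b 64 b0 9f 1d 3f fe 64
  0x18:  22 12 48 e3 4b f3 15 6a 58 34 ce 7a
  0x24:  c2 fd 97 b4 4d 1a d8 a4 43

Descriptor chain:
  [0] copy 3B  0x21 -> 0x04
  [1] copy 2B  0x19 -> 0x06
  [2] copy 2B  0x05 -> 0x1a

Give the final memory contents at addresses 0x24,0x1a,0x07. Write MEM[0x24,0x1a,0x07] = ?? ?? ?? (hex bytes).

MEM[0x24,0x1a,0x07] = c2 ce 48

[0] 0x21->0x04 len=3 : 34 ce 7a
[1] 0x19->0x06 len=2 : 12 48
[2] 0x05->0x1a len=2 : ce 12
query mem[0x24]=0xc2, mem[0x1a]=0xce, mem[0x07]=0x48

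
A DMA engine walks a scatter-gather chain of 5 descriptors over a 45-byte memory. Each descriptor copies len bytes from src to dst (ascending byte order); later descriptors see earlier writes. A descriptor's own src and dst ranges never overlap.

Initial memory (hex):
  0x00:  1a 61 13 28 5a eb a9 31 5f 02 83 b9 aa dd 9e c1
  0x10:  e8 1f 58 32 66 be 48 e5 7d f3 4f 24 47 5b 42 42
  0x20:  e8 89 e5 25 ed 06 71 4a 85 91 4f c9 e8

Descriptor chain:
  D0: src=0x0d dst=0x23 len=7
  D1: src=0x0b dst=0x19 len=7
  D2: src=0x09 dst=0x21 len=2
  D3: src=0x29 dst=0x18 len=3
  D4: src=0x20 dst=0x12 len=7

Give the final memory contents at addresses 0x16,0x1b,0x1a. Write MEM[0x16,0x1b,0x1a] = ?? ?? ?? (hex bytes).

MEM[0x16,0x1b,0x1a] = 9e dd c9

  after D0: wrote 7B at 0x23 = dd9ec1e81f5832
  after D1: wrote 7B at 0x19 = b9aadd9ec1e81f
  after D2: wrote 2B at 0x21 = 0283
  after D3: wrote 3B at 0x18 = 324fc9
  after D4: wrote 7B at 0x12 = e80283dd9ec1e8
query mem[0x16]=0x9e, mem[0x1b]=0xdd, mem[0x1a]=0xc9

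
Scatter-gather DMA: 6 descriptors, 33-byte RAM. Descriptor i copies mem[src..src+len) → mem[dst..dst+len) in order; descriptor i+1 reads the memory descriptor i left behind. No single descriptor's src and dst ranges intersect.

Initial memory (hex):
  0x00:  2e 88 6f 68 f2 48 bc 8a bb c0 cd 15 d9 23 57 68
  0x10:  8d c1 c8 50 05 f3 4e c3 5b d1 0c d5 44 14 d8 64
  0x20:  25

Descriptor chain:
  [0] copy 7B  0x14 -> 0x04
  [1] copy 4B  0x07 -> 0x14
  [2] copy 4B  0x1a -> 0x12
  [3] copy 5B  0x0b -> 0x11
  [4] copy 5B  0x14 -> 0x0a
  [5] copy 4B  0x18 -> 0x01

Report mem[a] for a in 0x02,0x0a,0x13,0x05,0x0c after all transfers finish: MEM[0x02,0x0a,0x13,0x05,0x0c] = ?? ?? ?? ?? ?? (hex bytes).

  after D0: wrote 7B at 0x04 = 05f34ec35bd10c
  after D1: wrote 4B at 0x14 = c35bd10c
  after D2: wrote 4B at 0x12 = 0cd54414
  after D3: wrote 5B at 0x11 = 15d9235768
  after D4: wrote 5B at 0x0a = 5768d10c5b
  after D5: wrote 4B at 0x01 = 5bd10cd5
query mem[0x02]=0xd1, mem[0x0a]=0x57, mem[0x13]=0x23, mem[0x05]=0xf3, mem[0x0c]=0xd1

MEM[0x02,0x0a,0x13,0x05,0x0c] = d1 57 23 f3 d1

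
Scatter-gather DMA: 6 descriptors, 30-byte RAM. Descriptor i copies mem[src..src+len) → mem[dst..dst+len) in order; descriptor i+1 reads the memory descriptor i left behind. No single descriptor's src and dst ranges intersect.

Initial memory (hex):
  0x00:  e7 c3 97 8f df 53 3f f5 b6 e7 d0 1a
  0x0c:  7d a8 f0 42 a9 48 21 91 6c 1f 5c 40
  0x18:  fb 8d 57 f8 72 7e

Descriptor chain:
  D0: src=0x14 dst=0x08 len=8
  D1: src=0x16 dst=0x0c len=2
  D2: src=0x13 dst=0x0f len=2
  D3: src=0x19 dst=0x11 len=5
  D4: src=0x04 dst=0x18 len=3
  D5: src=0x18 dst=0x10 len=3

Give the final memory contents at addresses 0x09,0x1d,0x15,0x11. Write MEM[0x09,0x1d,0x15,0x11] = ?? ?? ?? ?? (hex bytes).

MEM[0x09,0x1d,0x15,0x11] = 1f 7e 7e 53

D0: mem[0x08..0x0f] <- [6c 1f 5c 40 fb 8d 57 f8]
D1: mem[0x0c..0x0d] <- [5c 40]
D2: mem[0x0f..0x10] <- [91 6c]
D3: mem[0x11..0x15] <- [8d 57 f8 72 7e]
D4: mem[0x18..0x1a] <- [df 53 3f]
D5: mem[0x10..0x12] <- [df 53 3f]
query mem[0x09]=0x1f, mem[0x1d]=0x7e, mem[0x15]=0x7e, mem[0x11]=0x53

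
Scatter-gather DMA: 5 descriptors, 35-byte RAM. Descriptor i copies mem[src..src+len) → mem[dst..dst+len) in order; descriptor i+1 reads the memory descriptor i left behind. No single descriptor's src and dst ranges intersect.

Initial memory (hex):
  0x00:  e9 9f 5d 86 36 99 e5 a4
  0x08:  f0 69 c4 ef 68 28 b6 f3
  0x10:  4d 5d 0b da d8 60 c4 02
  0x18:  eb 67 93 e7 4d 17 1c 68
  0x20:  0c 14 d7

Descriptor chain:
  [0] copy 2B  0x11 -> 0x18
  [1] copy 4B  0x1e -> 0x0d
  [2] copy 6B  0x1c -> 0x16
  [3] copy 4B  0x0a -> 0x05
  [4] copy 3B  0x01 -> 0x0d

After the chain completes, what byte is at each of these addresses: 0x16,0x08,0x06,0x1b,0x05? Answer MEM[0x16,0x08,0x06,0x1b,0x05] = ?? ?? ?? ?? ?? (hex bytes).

MEM[0x16,0x08,0x06,0x1b,0x05] = 4d 1c ef 14 c4

[0] 0x11->0x18 len=2 : 5d 0b
[1] 0x1e->0x0d len=4 : 1c 68 0c 14
[2] 0x1c->0x16 len=6 : 4d 17 1c 68 0c 14
[3] 0x0a->0x05 len=4 : c4 ef 68 1c
[4] 0x01->0x0d len=3 : 9f 5d 86
query mem[0x16]=0x4d, mem[0x08]=0x1c, mem[0x06]=0xef, mem[0x1b]=0x14, mem[0x05]=0xc4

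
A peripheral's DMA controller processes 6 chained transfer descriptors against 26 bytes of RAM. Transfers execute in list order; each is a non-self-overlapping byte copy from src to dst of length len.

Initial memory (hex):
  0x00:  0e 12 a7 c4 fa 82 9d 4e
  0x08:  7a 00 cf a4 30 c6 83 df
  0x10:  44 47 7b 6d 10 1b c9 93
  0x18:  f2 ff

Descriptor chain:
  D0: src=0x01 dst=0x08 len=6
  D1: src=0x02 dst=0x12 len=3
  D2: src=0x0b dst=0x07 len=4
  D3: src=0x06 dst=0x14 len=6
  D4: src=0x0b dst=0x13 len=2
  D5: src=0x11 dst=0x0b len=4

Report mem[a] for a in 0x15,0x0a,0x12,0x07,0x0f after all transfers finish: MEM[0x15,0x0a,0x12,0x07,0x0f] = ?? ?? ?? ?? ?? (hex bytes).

MEM[0x15,0x0a,0x12,0x07,0x0f] = fa 83 a7 fa df

#0 dst[0x08+6] := {0x12,0xa7,0xc4,0xfa,0x82,0x9d}
#1 dst[0x12+3] := {0xa7,0xc4,0xfa}
#2 dst[0x07+4] := {0xfa,0x82,0x9d,0x83}
#3 dst[0x14+6] := {0x9d,0xfa,0x82,0x9d,0x83,0xfa}
#4 dst[0x13+2] := {0xfa,0x82}
#5 dst[0x0b+4] := {0x47,0xa7,0xfa,0x82}
query mem[0x15]=0xfa, mem[0x0a]=0x83, mem[0x12]=0xa7, mem[0x07]=0xfa, mem[0x0f]=0xdf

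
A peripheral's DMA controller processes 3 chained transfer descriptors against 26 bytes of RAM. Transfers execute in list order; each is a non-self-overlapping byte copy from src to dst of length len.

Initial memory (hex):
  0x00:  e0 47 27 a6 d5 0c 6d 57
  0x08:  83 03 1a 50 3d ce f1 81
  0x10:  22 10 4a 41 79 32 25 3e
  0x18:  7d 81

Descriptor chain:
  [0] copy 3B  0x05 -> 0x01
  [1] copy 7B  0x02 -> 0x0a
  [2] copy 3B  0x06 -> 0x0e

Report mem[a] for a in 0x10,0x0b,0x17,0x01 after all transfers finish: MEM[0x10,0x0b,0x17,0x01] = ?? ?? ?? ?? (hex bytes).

  after D0: wrote 3B at 0x01 = 0c6d57
  after D1: wrote 7B at 0x0a = 6d57d50c6d5783
  after D2: wrote 3B at 0x0e = 6d5783
query mem[0x10]=0x83, mem[0x0b]=0x57, mem[0x17]=0x3e, mem[0x01]=0x0c

MEM[0x10,0x0b,0x17,0x01] = 83 57 3e 0c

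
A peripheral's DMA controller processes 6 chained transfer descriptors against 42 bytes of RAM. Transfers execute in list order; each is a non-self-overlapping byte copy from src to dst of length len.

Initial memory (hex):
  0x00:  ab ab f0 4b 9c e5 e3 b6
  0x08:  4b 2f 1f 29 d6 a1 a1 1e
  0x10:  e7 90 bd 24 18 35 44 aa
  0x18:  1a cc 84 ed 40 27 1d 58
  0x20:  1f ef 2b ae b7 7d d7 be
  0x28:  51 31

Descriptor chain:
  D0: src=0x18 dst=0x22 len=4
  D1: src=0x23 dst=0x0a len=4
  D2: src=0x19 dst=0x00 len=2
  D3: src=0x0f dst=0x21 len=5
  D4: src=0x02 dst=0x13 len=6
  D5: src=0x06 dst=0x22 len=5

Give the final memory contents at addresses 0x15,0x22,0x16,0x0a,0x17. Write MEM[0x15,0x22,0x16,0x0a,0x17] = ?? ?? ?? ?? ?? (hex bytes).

D0: mem[0x22..0x25] <- [1a cc 84 ed]
D1: mem[0x0a..0x0d] <- [cc 84 ed d7]
D2: mem[0x00..0x01] <- [cc 84]
D3: mem[0x21..0x25] <- [1e e7 90 bd 24]
D4: mem[0x13..0x18] <- [f0 4b 9c e5 e3 b6]
D5: mem[0x22..0x26] <- [e3 b6 4b 2f cc]
query mem[0x15]=0x9c, mem[0x22]=0xe3, mem[0x16]=0xe5, mem[0x0a]=0xcc, mem[0x17]=0xe3

MEM[0x15,0x22,0x16,0x0a,0x17] = 9c e3 e5 cc e3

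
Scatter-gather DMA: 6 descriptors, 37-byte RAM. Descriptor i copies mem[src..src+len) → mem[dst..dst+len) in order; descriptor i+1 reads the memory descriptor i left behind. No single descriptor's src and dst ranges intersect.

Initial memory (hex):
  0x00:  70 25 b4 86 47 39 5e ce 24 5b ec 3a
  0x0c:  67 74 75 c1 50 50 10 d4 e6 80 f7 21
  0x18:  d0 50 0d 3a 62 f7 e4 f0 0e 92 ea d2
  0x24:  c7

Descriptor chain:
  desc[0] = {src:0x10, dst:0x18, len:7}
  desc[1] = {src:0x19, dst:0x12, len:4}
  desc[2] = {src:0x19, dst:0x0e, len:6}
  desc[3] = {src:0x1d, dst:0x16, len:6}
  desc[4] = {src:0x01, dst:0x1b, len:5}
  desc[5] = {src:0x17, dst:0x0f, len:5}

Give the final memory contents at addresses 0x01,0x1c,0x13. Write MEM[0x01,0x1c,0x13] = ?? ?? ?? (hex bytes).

MEM[0x01,0x1c,0x13] = 25 b4 25

  after D0: wrote 7B at 0x18 = 505010d4e680f7
  after D1: wrote 4B at 0x12 = 5010d4e6
  after D2: wrote 6B at 0x0e = 5010d4e680f7
  after D3: wrote 6B at 0x16 = 80f7f00e92ea
  after D4: wrote 5B at 0x1b = 25b4864739
  after D5: wrote 5B at 0x0f = f7f00e9225
query mem[0x01]=0x25, mem[0x1c]=0xb4, mem[0x13]=0x25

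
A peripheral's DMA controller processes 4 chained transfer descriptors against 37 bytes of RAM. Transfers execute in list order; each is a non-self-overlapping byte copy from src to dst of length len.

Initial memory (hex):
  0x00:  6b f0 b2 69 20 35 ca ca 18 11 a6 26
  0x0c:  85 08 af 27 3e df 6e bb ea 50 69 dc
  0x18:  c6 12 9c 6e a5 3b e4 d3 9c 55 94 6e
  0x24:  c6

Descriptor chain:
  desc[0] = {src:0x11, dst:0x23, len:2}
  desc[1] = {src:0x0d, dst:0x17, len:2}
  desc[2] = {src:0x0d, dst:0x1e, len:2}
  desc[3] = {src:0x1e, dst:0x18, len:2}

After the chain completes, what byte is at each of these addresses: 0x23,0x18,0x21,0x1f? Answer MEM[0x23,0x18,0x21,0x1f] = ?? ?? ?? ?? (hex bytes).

D0: mem[0x23..0x24] <- [df 6e]
D1: mem[0x17..0x18] <- [08 af]
D2: mem[0x1e..0x1f] <- [08 af]
D3: mem[0x18..0x19] <- [08 af]
query mem[0x23]=0xdf, mem[0x18]=0x08, mem[0x21]=0x55, mem[0x1f]=0xaf

MEM[0x23,0x18,0x21,0x1f] = df 08 55 af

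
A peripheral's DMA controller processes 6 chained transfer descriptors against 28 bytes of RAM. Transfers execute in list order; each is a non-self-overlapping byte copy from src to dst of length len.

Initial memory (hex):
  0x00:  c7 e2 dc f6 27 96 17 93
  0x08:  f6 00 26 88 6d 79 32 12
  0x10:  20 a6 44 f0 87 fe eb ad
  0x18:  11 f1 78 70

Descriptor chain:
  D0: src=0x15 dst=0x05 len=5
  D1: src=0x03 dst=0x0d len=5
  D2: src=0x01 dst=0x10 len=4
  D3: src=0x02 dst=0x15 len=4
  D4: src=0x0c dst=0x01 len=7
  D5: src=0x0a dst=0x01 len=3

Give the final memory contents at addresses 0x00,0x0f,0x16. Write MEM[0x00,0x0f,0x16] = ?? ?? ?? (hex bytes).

#0 dst[0x05+5] := {0xfe,0xeb,0xad,0x11,0xf1}
#1 dst[0x0d+5] := {0xf6,0x27,0xfe,0xeb,0xad}
#2 dst[0x10+4] := {0xe2,0xdc,0xf6,0x27}
#3 dst[0x15+4] := {0xdc,0xf6,0x27,0xfe}
#4 dst[0x01+7] := {0x6d,0xf6,0x27,0xfe,0xe2,0xdc,0xf6}
#5 dst[0x01+3] := {0x26,0x88,0x6d}
query mem[0x00]=0xc7, mem[0x0f]=0xfe, mem[0x16]=0xf6

MEM[0x00,0x0f,0x16] = c7 fe f6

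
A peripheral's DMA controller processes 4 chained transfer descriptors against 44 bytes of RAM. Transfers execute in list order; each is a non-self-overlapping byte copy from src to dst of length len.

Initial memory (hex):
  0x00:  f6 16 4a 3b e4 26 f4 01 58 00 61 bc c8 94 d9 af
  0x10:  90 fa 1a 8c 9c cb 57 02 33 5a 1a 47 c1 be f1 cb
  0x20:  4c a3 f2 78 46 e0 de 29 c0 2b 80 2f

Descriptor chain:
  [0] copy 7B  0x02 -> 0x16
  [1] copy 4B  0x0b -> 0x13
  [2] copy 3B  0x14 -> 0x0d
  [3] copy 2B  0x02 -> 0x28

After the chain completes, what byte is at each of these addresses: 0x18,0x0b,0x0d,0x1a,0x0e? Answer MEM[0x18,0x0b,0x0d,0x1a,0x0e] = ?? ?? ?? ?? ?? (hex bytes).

MEM[0x18,0x0b,0x0d,0x1a,0x0e] = e4 bc c8 f4 94

[0] 0x02->0x16 len=7 : 4a 3b e4 26 f4 01 58
[1] 0x0b->0x13 len=4 : bc c8 94 d9
[2] 0x14->0x0d len=3 : c8 94 d9
[3] 0x02->0x28 len=2 : 4a 3b
query mem[0x18]=0xe4, mem[0x0b]=0xbc, mem[0x0d]=0xc8, mem[0x1a]=0xf4, mem[0x0e]=0x94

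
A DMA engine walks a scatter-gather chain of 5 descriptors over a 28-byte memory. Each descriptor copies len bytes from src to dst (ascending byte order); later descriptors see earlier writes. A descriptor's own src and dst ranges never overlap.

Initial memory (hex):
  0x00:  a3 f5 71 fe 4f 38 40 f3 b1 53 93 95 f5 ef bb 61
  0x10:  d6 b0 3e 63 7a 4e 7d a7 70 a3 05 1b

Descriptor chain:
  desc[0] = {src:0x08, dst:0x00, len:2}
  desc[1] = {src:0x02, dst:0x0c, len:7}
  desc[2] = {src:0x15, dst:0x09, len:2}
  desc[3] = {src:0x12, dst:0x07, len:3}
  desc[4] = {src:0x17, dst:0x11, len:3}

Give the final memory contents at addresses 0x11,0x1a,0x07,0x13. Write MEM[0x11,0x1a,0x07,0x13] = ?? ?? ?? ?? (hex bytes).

[0] 0x08->0x00 len=2 : b1 53
[1] 0x02->0x0c len=7 : 71 fe 4f 38 40 f3 b1
[2] 0x15->0x09 len=2 : 4e 7d
[3] 0x12->0x07 len=3 : b1 63 7a
[4] 0x17->0x11 len=3 : a7 70 a3
query mem[0x11]=0xa7, mem[0x1a]=0x05, mem[0x07]=0xb1, mem[0x13]=0xa3

MEM[0x11,0x1a,0x07,0x13] = a7 05 b1 a3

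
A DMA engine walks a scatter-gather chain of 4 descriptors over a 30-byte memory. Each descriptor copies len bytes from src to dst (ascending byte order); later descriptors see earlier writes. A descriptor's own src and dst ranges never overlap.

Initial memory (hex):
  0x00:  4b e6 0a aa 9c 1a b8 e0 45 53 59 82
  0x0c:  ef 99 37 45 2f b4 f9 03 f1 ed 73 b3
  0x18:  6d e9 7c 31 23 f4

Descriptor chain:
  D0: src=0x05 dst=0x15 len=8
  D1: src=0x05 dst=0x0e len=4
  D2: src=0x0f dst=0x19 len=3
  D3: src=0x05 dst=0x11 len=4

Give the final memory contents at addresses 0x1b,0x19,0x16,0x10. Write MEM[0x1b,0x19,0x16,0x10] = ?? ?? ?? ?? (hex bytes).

MEM[0x1b,0x19,0x16,0x10] = 45 b8 b8 e0

[0] 0x05->0x15 len=8 : 1a b8 e0 45 53 59 82 ef
[1] 0x05->0x0e len=4 : 1a b8 e0 45
[2] 0x0f->0x19 len=3 : b8 e0 45
[3] 0x05->0x11 len=4 : 1a b8 e0 45
query mem[0x1b]=0x45, mem[0x19]=0xb8, mem[0x16]=0xb8, mem[0x10]=0xe0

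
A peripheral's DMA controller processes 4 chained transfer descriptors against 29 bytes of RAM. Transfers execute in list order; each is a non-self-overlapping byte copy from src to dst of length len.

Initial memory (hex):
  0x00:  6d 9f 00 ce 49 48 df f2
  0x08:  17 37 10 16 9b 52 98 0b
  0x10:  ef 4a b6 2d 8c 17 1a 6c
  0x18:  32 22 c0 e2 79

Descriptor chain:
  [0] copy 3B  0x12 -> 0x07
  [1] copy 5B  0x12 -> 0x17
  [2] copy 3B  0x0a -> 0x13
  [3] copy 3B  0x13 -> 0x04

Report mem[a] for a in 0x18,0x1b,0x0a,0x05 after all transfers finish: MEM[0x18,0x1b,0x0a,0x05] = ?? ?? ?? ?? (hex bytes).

  after D0: wrote 3B at 0x07 = b62d8c
  after D1: wrote 5B at 0x17 = b62d8c171a
  after D2: wrote 3B at 0x13 = 10169b
  after D3: wrote 3B at 0x04 = 10169b
query mem[0x18]=0x2d, mem[0x1b]=0x1a, mem[0x0a]=0x10, mem[0x05]=0x16

MEM[0x18,0x1b,0x0a,0x05] = 2d 1a 10 16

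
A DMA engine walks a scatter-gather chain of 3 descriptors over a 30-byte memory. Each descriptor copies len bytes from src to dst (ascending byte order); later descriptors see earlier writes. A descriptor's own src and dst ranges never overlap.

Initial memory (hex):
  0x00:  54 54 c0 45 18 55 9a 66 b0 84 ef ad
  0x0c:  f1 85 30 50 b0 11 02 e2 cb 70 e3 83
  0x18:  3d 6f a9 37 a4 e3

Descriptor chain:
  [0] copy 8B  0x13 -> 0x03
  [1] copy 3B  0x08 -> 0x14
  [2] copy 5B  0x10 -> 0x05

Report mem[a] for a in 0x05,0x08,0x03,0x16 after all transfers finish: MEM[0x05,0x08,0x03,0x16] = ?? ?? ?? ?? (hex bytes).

MEM[0x05,0x08,0x03,0x16] = b0 e2 e2 a9

[0] 0x13->0x03 len=8 : e2 cb 70 e3 83 3d 6f a9
[1] 0x08->0x14 len=3 : 3d 6f a9
[2] 0x10->0x05 len=5 : b0 11 02 e2 3d
query mem[0x05]=0xb0, mem[0x08]=0xe2, mem[0x03]=0xe2, mem[0x16]=0xa9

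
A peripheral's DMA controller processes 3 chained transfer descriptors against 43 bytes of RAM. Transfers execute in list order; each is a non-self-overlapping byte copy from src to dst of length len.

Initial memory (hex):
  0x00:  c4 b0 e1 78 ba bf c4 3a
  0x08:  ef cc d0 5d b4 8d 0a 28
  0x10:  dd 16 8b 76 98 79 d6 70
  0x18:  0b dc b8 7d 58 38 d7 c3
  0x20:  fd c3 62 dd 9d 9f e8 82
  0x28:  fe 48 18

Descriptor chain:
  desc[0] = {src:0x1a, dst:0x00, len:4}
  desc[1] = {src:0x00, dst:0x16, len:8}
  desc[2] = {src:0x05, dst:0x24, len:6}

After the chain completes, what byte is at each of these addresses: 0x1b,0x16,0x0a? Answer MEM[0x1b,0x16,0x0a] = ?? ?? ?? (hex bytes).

MEM[0x1b,0x16,0x0a] = bf b8 d0

[0] 0x1a->0x00 len=4 : b8 7d 58 38
[1] 0x00->0x16 len=8 : b8 7d 58 38 ba bf c4 3a
[2] 0x05->0x24 len=6 : bf c4 3a ef cc d0
query mem[0x1b]=0xbf, mem[0x16]=0xb8, mem[0x0a]=0xd0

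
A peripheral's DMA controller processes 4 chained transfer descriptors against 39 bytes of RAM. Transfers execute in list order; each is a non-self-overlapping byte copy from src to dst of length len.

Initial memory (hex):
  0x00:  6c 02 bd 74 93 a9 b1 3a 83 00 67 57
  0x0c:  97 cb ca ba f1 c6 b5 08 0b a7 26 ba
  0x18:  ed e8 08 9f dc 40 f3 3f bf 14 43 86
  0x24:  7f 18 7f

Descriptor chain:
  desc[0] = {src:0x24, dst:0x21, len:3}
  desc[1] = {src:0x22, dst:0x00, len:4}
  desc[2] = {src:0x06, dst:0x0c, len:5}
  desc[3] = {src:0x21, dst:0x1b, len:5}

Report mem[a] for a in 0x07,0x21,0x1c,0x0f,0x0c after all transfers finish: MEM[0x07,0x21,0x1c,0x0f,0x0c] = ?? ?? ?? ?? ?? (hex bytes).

[0] 0x24->0x21 len=3 : 7f 18 7f
[1] 0x22->0x00 len=4 : 18 7f 7f 18
[2] 0x06->0x0c len=5 : b1 3a 83 00 67
[3] 0x21->0x1b len=5 : 7f 18 7f 7f 18
query mem[0x07]=0x3a, mem[0x21]=0x7f, mem[0x1c]=0x18, mem[0x0f]=0x00, mem[0x0c]=0xb1

MEM[0x07,0x21,0x1c,0x0f,0x0c] = 3a 7f 18 00 b1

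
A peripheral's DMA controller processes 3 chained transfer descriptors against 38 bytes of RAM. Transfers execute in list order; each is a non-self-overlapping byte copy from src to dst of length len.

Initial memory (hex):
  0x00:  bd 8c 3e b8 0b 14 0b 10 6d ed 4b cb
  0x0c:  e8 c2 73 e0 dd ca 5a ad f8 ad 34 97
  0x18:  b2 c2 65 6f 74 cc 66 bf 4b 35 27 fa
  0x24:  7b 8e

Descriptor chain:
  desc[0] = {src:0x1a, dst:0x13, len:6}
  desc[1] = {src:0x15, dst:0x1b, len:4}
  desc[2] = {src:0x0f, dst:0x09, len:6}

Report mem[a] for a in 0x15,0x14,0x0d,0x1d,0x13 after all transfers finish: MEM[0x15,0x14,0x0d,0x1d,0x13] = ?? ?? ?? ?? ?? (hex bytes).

MEM[0x15,0x14,0x0d,0x1d,0x13] = 74 6f 65 66 65

  after D0: wrote 6B at 0x13 = 656f74cc66bf
  after D1: wrote 4B at 0x1b = 74cc66bf
  after D2: wrote 6B at 0x09 = e0ddca5a656f
query mem[0x15]=0x74, mem[0x14]=0x6f, mem[0x0d]=0x65, mem[0x1d]=0x66, mem[0x13]=0x65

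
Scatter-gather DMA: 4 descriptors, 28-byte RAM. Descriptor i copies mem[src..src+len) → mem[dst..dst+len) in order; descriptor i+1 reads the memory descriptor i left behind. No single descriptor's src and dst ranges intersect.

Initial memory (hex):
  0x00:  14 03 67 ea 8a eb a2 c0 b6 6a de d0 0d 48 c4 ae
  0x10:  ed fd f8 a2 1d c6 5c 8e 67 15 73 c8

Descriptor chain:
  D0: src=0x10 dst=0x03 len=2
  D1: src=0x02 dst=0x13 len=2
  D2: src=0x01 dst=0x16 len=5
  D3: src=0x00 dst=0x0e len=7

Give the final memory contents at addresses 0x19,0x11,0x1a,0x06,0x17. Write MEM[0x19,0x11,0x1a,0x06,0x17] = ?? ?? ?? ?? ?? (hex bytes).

MEM[0x19,0x11,0x1a,0x06,0x17] = fd ed eb a2 67

  after D0: wrote 2B at 0x03 = edfd
  after D1: wrote 2B at 0x13 = 67ed
  after D2: wrote 5B at 0x16 = 0367edfdeb
  after D3: wrote 7B at 0x0e = 140367edfdeba2
query mem[0x19]=0xfd, mem[0x11]=0xed, mem[0x1a]=0xeb, mem[0x06]=0xa2, mem[0x17]=0x67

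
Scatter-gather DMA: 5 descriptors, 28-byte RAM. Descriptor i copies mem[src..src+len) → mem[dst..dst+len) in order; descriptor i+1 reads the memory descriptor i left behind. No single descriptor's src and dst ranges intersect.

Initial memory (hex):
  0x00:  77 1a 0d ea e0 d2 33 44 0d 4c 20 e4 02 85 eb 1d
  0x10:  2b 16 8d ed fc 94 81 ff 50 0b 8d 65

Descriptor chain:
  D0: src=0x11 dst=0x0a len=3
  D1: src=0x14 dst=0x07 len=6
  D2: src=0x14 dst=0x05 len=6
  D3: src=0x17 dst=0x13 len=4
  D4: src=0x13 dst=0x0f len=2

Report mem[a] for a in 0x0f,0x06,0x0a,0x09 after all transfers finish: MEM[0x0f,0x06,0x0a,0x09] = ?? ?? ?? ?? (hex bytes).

D0: mem[0x0a..0x0c] <- [16 8d ed]
D1: mem[0x07..0x0c] <- [fc 94 81 ff 50 0b]
D2: mem[0x05..0x0a] <- [fc 94 81 ff 50 0b]
D3: mem[0x13..0x16] <- [ff 50 0b 8d]
D4: mem[0x0f..0x10] <- [ff 50]
query mem[0x0f]=0xff, mem[0x06]=0x94, mem[0x0a]=0x0b, mem[0x09]=0x50

MEM[0x0f,0x06,0x0a,0x09] = ff 94 0b 50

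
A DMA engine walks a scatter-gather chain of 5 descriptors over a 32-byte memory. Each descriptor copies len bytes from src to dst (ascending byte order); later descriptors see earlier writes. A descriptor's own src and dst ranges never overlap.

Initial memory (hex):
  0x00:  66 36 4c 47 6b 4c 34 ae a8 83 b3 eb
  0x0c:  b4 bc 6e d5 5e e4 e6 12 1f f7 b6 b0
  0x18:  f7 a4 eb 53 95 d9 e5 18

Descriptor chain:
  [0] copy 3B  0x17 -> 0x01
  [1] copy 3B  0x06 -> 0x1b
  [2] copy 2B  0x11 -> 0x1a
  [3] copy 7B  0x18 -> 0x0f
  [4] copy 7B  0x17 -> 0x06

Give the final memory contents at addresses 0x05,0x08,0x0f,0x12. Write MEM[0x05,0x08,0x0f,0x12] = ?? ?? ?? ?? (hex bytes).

MEM[0x05,0x08,0x0f,0x12] = 4c a4 f7 e6

#0 dst[0x01+3] := {0xb0,0xf7,0xa4}
#1 dst[0x1b+3] := {0x34,0xae,0xa8}
#2 dst[0x1a+2] := {0xe4,0xe6}
#3 dst[0x0f+7] := {0xf7,0xa4,0xe4,0xe6,0xae,0xa8,0xe5}
#4 dst[0x06+7] := {0xb0,0xf7,0xa4,0xe4,0xe6,0xae,0xa8}
query mem[0x05]=0x4c, mem[0x08]=0xa4, mem[0x0f]=0xf7, mem[0x12]=0xe6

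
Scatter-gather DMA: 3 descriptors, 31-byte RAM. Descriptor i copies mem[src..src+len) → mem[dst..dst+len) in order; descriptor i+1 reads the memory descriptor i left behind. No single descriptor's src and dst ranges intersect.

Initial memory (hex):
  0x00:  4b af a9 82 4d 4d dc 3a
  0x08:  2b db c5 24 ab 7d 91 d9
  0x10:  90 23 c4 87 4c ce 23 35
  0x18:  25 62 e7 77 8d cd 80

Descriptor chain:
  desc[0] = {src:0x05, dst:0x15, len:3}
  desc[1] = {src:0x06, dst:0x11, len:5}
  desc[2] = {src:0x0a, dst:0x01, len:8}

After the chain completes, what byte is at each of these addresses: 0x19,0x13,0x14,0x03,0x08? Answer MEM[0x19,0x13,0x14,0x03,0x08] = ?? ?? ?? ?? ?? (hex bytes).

MEM[0x19,0x13,0x14,0x03,0x08] = 62 2b db ab dc

#0 dst[0x15+3] := {0x4d,0xdc,0x3a}
#1 dst[0x11+5] := {0xdc,0x3a,0x2b,0xdb,0xc5}
#2 dst[0x01+8] := {0xc5,0x24,0xab,0x7d,0x91,0xd9,0x90,0xdc}
query mem[0x19]=0x62, mem[0x13]=0x2b, mem[0x14]=0xdb, mem[0x03]=0xab, mem[0x08]=0xdc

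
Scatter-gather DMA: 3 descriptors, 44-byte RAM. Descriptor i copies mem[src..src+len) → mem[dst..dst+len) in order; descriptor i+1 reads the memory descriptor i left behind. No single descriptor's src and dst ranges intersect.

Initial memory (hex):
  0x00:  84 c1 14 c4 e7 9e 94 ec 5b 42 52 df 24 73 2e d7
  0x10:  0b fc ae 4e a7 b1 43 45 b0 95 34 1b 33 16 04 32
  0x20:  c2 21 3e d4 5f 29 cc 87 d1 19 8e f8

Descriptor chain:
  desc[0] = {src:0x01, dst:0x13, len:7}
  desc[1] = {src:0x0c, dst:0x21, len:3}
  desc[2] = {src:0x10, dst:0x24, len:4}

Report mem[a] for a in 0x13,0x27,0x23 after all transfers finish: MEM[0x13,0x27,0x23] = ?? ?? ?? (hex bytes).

MEM[0x13,0x27,0x23] = c1 c1 2e

D0: mem[0x13..0x19] <- [c1 14 c4 e7 9e 94 ec]
D1: mem[0x21..0x23] <- [24 73 2e]
D2: mem[0x24..0x27] <- [0b fc ae c1]
query mem[0x13]=0xc1, mem[0x27]=0xc1, mem[0x23]=0x2e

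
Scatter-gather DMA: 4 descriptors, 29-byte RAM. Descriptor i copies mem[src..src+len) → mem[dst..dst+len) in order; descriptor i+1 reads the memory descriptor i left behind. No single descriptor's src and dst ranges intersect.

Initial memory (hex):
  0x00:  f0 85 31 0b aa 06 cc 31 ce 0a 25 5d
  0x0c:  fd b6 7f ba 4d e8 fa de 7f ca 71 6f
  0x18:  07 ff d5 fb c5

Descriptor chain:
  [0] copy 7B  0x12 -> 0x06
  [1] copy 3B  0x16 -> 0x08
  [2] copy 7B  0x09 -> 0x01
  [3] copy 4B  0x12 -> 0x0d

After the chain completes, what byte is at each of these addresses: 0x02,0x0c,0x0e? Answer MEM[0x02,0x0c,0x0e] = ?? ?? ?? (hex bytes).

MEM[0x02,0x0c,0x0e] = 07 07 de

D0: mem[0x06..0x0c] <- [fa de 7f ca 71 6f 07]
D1: mem[0x08..0x0a] <- [71 6f 07]
D2: mem[0x01..0x07] <- [6f 07 6f 07 b6 7f ba]
D3: mem[0x0d..0x10] <- [fa de 7f ca]
query mem[0x02]=0x07, mem[0x0c]=0x07, mem[0x0e]=0xde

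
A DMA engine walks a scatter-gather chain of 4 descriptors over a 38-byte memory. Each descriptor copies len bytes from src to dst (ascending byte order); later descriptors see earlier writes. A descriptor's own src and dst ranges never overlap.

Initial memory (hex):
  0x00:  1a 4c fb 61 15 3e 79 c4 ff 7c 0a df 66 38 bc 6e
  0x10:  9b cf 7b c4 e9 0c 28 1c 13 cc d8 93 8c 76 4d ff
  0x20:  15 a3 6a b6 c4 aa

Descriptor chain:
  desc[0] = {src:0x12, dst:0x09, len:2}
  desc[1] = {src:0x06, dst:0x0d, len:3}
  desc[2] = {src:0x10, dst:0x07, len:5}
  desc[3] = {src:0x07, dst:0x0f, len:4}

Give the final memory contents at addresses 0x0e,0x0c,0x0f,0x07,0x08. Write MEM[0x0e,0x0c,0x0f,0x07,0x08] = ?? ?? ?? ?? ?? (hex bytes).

MEM[0x0e,0x0c,0x0f,0x07,0x08] = c4 66 9b 9b cf

D0: mem[0x09..0x0a] <- [7b c4]
D1: mem[0x0d..0x0f] <- [79 c4 ff]
D2: mem[0x07..0x0b] <- [9b cf 7b c4 e9]
D3: mem[0x0f..0x12] <- [9b cf 7b c4]
query mem[0x0e]=0xc4, mem[0x0c]=0x66, mem[0x0f]=0x9b, mem[0x07]=0x9b, mem[0x08]=0xcf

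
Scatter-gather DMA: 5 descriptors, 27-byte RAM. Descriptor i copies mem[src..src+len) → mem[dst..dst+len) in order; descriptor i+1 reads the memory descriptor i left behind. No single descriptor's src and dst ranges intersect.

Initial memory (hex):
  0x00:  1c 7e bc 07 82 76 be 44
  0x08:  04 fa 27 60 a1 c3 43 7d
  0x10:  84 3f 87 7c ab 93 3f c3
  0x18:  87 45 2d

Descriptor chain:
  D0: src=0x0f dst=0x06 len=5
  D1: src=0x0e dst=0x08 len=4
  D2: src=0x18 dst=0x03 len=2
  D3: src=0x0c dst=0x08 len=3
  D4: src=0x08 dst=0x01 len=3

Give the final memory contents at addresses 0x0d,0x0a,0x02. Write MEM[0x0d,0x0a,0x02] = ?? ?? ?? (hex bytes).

MEM[0x0d,0x0a,0x02] = c3 43 c3

  after D0: wrote 5B at 0x06 = 7d843f877c
  after D1: wrote 4B at 0x08 = 437d843f
  after D2: wrote 2B at 0x03 = 8745
  after D3: wrote 3B at 0x08 = a1c343
  after D4: wrote 3B at 0x01 = a1c343
query mem[0x0d]=0xc3, mem[0x0a]=0x43, mem[0x02]=0xc3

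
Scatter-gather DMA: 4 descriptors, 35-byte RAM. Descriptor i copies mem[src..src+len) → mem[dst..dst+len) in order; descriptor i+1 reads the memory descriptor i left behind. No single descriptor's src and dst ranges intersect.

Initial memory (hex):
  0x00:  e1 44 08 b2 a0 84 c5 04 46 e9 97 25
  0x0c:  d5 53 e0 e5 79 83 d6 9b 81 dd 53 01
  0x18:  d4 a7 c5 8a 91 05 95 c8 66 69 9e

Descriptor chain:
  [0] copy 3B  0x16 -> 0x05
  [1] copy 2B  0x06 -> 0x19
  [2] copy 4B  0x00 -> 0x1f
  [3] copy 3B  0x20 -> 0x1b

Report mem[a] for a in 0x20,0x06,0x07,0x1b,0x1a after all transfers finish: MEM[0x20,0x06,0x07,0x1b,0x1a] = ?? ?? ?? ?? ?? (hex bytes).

#0 dst[0x05+3] := {0x53,0x01,0xd4}
#1 dst[0x19+2] := {0x01,0xd4}
#2 dst[0x1f+4] := {0xe1,0x44,0x08,0xb2}
#3 dst[0x1b+3] := {0x44,0x08,0xb2}
query mem[0x20]=0x44, mem[0x06]=0x01, mem[0x07]=0xd4, mem[0x1b]=0x44, mem[0x1a]=0xd4

MEM[0x20,0x06,0x07,0x1b,0x1a] = 44 01 d4 44 d4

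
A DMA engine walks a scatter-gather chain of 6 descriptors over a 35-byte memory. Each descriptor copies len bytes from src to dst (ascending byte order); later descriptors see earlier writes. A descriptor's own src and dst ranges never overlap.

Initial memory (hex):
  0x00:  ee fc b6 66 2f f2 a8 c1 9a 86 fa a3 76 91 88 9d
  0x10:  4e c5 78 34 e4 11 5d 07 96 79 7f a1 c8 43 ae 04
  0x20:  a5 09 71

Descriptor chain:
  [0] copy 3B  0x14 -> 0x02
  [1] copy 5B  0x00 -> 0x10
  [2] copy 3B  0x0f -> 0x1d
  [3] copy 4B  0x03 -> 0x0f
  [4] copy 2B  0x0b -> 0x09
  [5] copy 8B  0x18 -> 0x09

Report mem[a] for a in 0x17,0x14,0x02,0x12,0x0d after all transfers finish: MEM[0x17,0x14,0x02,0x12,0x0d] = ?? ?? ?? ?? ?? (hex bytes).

  after D0: wrote 3B at 0x02 = e4115d
  after D1: wrote 5B at 0x10 = eefce4115d
  after D2: wrote 3B at 0x1d = 9deefc
  after D3: wrote 4B at 0x0f = 115df2a8
  after D4: wrote 2B at 0x09 = a376
  after D5: wrote 8B at 0x09 = 96797fa1c89deefc
query mem[0x17]=0x07, mem[0x14]=0x5d, mem[0x02]=0xe4, mem[0x12]=0xa8, mem[0x0d]=0xc8

MEM[0x17,0x14,0x02,0x12,0x0d] = 07 5d e4 a8 c8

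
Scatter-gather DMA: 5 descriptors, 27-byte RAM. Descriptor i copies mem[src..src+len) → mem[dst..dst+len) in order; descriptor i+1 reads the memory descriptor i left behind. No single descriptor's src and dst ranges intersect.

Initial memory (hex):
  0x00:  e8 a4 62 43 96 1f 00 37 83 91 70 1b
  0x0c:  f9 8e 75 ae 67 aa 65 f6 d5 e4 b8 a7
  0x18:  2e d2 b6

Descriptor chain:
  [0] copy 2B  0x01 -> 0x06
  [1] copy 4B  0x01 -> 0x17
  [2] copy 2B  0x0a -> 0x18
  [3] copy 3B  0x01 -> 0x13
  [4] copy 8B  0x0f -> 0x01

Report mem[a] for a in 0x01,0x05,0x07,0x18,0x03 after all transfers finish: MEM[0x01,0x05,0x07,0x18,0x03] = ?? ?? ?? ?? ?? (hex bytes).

MEM[0x01,0x05,0x07,0x18,0x03] = ae a4 43 70 aa

D0: mem[0x06..0x07] <- [a4 62]
D1: mem[0x17..0x1a] <- [a4 62 43 96]
D2: mem[0x18..0x19] <- [70 1b]
D3: mem[0x13..0x15] <- [a4 62 43]
D4: mem[0x01..0x08] <- [ae 67 aa 65 a4 62 43 b8]
query mem[0x01]=0xae, mem[0x05]=0xa4, mem[0x07]=0x43, mem[0x18]=0x70, mem[0x03]=0xaa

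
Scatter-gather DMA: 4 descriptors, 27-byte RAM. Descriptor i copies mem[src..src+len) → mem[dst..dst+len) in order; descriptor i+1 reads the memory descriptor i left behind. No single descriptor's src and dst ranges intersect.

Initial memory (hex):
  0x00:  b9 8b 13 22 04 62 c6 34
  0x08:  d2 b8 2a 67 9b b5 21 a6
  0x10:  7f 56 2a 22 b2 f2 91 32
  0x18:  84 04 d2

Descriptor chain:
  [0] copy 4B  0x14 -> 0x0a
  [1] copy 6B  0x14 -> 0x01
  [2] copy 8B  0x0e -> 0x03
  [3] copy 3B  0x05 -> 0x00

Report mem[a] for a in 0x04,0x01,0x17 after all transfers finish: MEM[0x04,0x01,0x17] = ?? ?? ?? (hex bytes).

[0] 0x14->0x0a len=4 : b2 f2 91 32
[1] 0x14->0x01 len=6 : b2 f2 91 32 84 04
[2] 0x0e->0x03 len=8 : 21 a6 7f 56 2a 22 b2 f2
[3] 0x05->0x00 len=3 : 7f 56 2a
query mem[0x04]=0xa6, mem[0x01]=0x56, mem[0x17]=0x32

MEM[0x04,0x01,0x17] = a6 56 32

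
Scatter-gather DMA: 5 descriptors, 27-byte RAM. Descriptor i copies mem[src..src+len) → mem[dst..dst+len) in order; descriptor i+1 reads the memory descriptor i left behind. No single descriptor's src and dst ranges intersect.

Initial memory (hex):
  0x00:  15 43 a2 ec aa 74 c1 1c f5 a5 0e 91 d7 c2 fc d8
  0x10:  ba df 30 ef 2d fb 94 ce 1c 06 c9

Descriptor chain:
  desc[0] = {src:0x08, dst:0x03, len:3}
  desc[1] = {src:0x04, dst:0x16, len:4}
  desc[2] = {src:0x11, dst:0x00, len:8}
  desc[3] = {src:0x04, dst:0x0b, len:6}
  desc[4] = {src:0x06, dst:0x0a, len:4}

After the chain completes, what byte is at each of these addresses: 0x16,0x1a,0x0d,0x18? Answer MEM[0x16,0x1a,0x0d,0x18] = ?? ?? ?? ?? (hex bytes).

MEM[0x16,0x1a,0x0d,0x18] = a5 c9 a5 c1

  after D0: wrote 3B at 0x03 = f5a50e
  after D1: wrote 4B at 0x16 = a50ec11c
  after D2: wrote 8B at 0x00 = df30ef2dfba50ec1
  after D3: wrote 6B at 0x0b = fba50ec1f5a5
  after D4: wrote 4B at 0x0a = 0ec1f5a5
query mem[0x16]=0xa5, mem[0x1a]=0xc9, mem[0x0d]=0xa5, mem[0x18]=0xc1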